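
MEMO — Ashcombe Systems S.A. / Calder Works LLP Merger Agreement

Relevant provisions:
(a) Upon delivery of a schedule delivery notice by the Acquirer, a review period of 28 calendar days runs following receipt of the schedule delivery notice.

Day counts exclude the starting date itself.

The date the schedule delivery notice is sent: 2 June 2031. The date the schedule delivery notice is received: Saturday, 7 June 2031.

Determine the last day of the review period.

5 July 2031

The last day of the review period: 7 June 2031 + 28 days = 5 July 2031.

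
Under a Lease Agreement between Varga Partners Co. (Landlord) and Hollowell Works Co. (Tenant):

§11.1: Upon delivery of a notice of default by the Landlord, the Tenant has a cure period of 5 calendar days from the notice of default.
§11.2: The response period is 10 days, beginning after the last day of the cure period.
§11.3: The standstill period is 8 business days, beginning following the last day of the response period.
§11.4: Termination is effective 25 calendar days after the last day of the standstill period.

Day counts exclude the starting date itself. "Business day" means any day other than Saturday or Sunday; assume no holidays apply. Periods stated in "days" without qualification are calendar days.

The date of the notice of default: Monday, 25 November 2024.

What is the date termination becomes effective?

14 January 2025

Adding 5 calendar days to 25 November 2024 gives 30 November 2024, which is the last day of the cure period.
Adding 10 calendar days to 30 November 2024 gives 10 December 2024, which is the last day of the response period.
The last day of the standstill period: 8 business days after Tuesday, 10 December 2024, skipping weekends — Dec 11, Dec 12, Dec 13, Dec 16, Dec 17, Dec 18, Dec 19, Dec 20 — lands on Friday, 20 December 2024.
The date termination becomes effective: 25 calendar days after 20 December 2024 is 14 January 2025.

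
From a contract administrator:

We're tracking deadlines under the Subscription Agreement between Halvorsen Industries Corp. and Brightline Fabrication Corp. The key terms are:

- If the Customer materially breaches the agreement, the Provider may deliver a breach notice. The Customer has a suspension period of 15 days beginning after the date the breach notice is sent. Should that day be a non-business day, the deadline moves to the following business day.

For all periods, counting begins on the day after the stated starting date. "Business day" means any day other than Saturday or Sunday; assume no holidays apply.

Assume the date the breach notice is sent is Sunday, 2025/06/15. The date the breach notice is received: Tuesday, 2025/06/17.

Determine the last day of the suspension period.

Adding 15 calendar days to 2025/06/15 gives 2025/06/30, which is the last day of the suspension period. 2025/06/30 is a Monday, so no roll-forward applies.

2025/06/30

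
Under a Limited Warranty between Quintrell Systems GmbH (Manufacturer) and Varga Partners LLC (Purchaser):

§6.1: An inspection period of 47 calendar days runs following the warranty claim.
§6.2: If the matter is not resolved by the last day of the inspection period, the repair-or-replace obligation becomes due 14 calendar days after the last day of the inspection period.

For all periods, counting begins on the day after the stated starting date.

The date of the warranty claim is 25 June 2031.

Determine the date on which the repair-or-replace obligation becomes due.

25 August 2031

The last day of the inspection period: 47 calendar days after 25 June 2031 is 11 August 2031.
The date on which the repair-or-replace obligation becomes due: 14 calendar days after 11 August 2031 is 25 August 2031.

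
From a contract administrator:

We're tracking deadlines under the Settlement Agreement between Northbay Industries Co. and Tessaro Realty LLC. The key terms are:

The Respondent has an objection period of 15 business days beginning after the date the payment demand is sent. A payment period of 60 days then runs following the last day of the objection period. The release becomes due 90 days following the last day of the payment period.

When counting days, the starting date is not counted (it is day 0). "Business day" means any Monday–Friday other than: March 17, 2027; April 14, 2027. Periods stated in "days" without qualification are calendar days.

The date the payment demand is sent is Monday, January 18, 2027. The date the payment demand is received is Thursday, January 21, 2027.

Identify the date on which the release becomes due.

The last day of the objection period: counting 15 business days from Monday, January 18, 2027 (Jan 19, Jan 20, Jan 21, Jan 22, …, Feb 4, Feb 5, Feb 8, skipping weekends) reaches Monday, February 8, 2027.
The last day of the payment period: 60 calendar days after February 8, 2027 is April 9, 2027.
Adding 90 calendar days to April 9, 2027 gives July 8, 2027, which is the date on which the release becomes due.

July 8, 2027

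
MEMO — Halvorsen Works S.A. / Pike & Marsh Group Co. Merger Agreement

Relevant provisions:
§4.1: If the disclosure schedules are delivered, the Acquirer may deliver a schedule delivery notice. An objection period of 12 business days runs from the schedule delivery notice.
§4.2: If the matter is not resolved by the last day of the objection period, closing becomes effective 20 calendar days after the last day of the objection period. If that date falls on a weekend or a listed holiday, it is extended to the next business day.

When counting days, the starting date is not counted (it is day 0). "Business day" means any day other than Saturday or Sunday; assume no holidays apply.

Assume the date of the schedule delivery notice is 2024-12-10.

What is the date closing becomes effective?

2025-01-15

The last day of the objection period: 12 business days after Tuesday, 2024-12-10, skipping weekends — Dec 11, Dec 12, Dec 13, Dec 16, …, Dec 24, Dec 25, Dec 26 — lands on Thursday, 2024-12-26.
Adding 20 calendar days to 2024-12-26 gives 2025-01-15, which is the date closing becomes effective. 2025-01-15 is a Wednesday, so no roll-forward applies.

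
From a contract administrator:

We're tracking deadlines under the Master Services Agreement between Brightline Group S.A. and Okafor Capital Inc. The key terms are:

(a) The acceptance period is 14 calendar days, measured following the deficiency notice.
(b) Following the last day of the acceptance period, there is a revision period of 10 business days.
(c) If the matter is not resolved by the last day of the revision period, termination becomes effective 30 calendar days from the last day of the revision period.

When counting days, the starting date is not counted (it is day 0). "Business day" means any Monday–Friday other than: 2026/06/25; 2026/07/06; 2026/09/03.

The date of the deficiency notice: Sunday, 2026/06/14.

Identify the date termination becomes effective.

The last day of the acceptance period: 2026/06/14 + 14 days = 2026/06/28.
The last day of the revision period: counting 10 business days from Sunday, 2026/06/28 (Jun 29, Jun 30, Jul 1, Jul 2, Jul 3, Jul 7, Jul 8, Jul 9, Jul 10, Jul 13, skipping weekends and the listed holiday on Jul 6) reaches Monday, 2026/07/13.
The date termination becomes effective: 2026/07/13 + 30 days = 2026/08/12.

2026/08/12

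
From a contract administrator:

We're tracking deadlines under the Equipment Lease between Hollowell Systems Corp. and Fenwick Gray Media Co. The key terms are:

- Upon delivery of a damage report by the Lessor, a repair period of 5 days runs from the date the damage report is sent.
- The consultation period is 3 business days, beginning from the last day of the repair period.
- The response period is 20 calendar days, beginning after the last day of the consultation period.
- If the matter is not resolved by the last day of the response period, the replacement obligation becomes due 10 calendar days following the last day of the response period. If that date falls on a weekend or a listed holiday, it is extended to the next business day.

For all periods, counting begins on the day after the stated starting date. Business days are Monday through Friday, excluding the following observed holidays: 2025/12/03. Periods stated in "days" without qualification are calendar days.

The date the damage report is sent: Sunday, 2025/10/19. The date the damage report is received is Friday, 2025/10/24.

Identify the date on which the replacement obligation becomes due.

2025/11/28

Adding 5 calendar days to 2025/10/19 gives 2025/10/24, which is the last day of the repair period.
From Friday, 2025/10/24, 3 business days (Oct 27, Oct 28, Oct 29, skipping weekends) brings us to Wednesday, 2025/10/29, which is the last day of the consultation period.
Adding 20 calendar days to 2025/10/29 gives 2025/11/18, which is the last day of the response period.
Adding 10 calendar days to 2025/11/18 gives 2025/11/28, which is the date on which the replacement obligation becomes due. 2025/11/28 is a Friday and is not a listed holiday, so no roll-forward applies.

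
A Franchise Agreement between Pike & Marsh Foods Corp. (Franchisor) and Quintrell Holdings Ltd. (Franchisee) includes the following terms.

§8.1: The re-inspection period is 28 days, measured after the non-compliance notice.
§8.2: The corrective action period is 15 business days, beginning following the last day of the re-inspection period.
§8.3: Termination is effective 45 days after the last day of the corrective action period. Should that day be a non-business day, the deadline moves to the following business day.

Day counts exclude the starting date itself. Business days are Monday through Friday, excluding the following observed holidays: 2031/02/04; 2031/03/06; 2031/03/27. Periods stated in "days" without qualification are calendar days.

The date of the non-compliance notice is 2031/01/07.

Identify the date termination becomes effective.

2031/04/11

The last day of the re-inspection period: 2031/01/07 + 28 days = 2031/02/04.
The last day of the corrective action period: 15 business days after Tuesday, 2031/02/04, skipping weekends — Feb 5, Feb 6, Feb 7, Feb 10, …, Feb 21, Feb 24, Feb 25 — lands on Tuesday, 2031/02/25.
The date termination becomes effective: 2031/02/25 + 45 days = 2031/04/11. 2031/04/11 is a Friday and is not a listed holiday, so no roll-forward applies.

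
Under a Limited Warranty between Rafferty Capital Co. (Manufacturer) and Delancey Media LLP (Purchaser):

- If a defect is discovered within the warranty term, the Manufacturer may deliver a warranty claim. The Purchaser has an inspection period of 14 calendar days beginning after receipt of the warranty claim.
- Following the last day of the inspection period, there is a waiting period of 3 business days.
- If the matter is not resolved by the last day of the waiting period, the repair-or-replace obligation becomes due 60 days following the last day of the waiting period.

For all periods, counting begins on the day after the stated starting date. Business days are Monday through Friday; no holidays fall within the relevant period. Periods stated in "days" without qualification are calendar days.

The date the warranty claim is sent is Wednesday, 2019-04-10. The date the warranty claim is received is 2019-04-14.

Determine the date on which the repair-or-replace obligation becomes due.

Adding 14 calendar days to 2019-04-14 gives 2019-04-28, which is the last day of the inspection period.
The last day of the waiting period: 3 business days after Sunday, 2019-04-28, skipping weekends — Apr 29, Apr 30, May 1 — lands on Wednesday, 2019-05-01.
Adding 60 calendar days to 2019-05-01 gives 2019-06-30, which is the date on which the repair-or-replace obligation becomes due.

2019-06-30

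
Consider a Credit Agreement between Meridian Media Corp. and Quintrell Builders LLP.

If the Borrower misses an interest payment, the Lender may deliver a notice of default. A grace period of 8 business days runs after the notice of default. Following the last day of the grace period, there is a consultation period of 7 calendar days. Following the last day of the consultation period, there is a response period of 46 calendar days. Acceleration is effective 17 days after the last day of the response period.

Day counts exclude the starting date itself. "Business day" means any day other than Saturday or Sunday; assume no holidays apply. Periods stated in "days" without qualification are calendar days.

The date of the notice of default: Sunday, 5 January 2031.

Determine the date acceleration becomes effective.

From Sunday, 5 January 2031, 8 business days (Jan 6, Jan 7, Jan 8, Jan 9, Jan 10, Jan 13, Jan 14, Jan 15, skipping weekends) brings us to Wednesday, 15 January 2031, which is the last day of the grace period.
The last day of the consultation period: 7 calendar days after 15 January 2031 is 22 January 2031.
Adding 46 calendar days to 22 January 2031 gives 9 March 2031, which is the last day of the response period.
The date acceleration becomes effective: 17 calendar days after 9 March 2031 is 26 March 2031.

26 March 2031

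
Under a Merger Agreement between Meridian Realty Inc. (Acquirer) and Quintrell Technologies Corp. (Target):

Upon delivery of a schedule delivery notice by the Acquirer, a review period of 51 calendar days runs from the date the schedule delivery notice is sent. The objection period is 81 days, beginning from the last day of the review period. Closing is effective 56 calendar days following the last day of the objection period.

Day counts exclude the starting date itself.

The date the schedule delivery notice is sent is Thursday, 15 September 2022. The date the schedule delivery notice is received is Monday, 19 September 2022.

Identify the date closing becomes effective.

The last day of the review period: 51 calendar days after 15 September 2022 is 5 November 2022.
The last day of the objection period: 81 calendar days after 5 November 2022 is 25 January 2023.
The date closing becomes effective: 25 January 2023 + 56 days = 22 March 2023.

22 March 2023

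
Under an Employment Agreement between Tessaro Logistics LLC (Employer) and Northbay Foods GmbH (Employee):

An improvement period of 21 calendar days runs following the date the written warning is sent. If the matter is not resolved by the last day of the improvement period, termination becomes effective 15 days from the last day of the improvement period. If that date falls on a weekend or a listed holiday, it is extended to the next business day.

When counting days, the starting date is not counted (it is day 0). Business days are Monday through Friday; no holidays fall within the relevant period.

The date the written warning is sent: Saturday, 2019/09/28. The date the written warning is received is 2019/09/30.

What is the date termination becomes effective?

2019/11/04

The last day of the improvement period: 2019/09/28 + 21 days = 2019/10/19.
The date termination becomes effective: 15 calendar days after 2019/10/19 is 2019/11/03. That falls on a Sunday, so it rolls to the next business day, Monday, 2019/11/04.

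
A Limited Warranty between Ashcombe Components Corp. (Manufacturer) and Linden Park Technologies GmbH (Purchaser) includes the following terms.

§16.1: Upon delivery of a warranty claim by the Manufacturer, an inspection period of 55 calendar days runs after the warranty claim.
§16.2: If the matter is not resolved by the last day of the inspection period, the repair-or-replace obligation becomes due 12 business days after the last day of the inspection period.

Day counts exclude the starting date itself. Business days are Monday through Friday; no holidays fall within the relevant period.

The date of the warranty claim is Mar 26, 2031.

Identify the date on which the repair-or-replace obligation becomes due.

Jun 5, 2031

Adding 55 calendar days to Mar 26, 2031 gives May 20, 2031, which is the last day of the inspection period.
The date on which the repair-or-replace obligation becomes due: counting 12 business days from Tuesday, May 20, 2031 (May 21, May 22, May 23, May 26, …, Jun 3, Jun 4, Jun 5, skipping weekends) reaches Thursday, Jun 5, 2031.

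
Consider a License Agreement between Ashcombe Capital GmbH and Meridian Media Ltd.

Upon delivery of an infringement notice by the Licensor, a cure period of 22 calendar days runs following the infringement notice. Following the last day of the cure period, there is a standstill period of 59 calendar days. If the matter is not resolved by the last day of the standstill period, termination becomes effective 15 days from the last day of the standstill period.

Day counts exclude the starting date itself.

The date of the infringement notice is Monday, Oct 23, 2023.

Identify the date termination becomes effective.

The last day of the cure period: Oct 23, 2023 + 22 days = Nov 14, 2023.
Adding 59 calendar days to Nov 14, 2023 gives Jan 12, 2024, which is the last day of the standstill period.
The date termination becomes effective: Jan 12, 2024 + 15 days = Jan 27, 2024.

Jan 27, 2024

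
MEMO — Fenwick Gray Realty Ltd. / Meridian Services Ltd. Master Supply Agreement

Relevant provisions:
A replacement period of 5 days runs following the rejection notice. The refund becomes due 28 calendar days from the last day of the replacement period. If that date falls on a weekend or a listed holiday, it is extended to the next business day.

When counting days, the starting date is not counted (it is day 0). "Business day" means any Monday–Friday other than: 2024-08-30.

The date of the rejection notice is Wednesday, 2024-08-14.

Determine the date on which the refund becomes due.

2024-09-16

Adding 5 calendar days to 2024-08-14 gives 2024-08-19, which is the last day of the replacement period.
Adding 28 calendar days to 2024-08-19 gives 2024-09-16, which is the date on which the refund becomes due. 2024-09-16 is a Monday and is not a listed holiday, so no roll-forward applies.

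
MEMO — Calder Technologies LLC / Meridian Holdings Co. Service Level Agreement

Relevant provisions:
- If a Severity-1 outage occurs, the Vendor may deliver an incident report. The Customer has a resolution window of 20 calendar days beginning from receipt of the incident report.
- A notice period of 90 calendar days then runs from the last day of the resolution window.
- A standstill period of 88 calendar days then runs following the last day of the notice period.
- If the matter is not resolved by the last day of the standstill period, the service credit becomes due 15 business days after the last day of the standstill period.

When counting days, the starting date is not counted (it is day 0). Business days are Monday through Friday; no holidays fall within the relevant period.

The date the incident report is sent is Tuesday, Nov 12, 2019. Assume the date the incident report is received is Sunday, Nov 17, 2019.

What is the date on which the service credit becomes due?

The last day of the resolution window: 20 calendar days after Nov 17, 2019 is Dec 7, 2019.
The last day of the notice period: 90 calendar days after Dec 7, 2019 is Mar 6, 2020.
Adding 88 calendar days to Mar 6, 2020 gives Jun 2, 2020, which is the last day of the standstill period.
The date on which the service credit becomes due: counting 15 business days from Tuesday, Jun 2, 2020 (Jun 3, Jun 4, Jun 5, Jun 8, …, Jun 19, Jun 22, Jun 23, skipping weekends) reaches Tuesday, Jun 23, 2020.

Jun 23, 2020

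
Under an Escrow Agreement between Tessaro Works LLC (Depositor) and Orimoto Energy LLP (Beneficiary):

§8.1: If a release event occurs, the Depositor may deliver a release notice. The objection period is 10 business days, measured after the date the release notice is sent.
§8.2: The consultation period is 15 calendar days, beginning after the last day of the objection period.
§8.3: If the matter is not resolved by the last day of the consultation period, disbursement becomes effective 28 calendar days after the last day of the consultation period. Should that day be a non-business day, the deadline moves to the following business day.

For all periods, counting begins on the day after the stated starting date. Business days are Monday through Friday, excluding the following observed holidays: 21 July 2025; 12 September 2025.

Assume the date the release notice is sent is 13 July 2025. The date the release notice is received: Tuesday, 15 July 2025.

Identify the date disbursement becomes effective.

The last day of the objection period: counting 10 business days from Sunday, 13 July 2025 (Jul 14, Jul 15, Jul 16, Jul 17, Jul 18, Jul 22, Jul 23, Jul 24, Jul 25, Jul 28, skipping weekends and the listed holiday on Jul 21) reaches Monday, 28 July 2025.
The last day of the consultation period: 15 calendar days after 28 July 2025 is 12 August 2025.
The date disbursement becomes effective: 28 calendar days after 12 August 2025 is 9 September 2025. 9 September 2025 is a Tuesday and is not a listed holiday, so no roll-forward applies.

9 September 2025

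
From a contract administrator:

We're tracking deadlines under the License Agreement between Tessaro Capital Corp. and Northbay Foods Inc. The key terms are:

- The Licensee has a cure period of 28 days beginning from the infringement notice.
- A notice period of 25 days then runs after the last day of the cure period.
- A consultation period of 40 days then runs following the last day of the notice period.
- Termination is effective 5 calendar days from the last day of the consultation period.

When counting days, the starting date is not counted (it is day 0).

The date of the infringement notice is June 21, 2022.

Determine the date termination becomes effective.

September 27, 2022

The last day of the cure period: June 21, 2022 + 28 days = July 19, 2022.
The last day of the notice period: July 19, 2022 + 25 days = August 13, 2022.
Adding 40 calendar days to August 13, 2022 gives September 22, 2022, which is the last day of the consultation period.
The date termination becomes effective: 5 calendar days after September 22, 2022 is September 27, 2022.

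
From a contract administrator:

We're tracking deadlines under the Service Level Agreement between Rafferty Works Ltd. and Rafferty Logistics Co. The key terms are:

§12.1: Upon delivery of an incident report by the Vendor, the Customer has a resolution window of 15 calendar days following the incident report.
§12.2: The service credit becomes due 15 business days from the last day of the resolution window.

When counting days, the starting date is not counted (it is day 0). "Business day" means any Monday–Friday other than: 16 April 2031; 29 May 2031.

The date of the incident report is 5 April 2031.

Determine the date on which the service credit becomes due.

The last day of the resolution window: 15 calendar days after 5 April 2031 is 20 April 2031.
The date on which the service credit becomes due: 15 business days after Sunday, 20 April 2031, skipping weekends — Apr 21, Apr 22, Apr 23, Apr 24, …, May 7, May 8, May 9 — lands on Friday, 9 May 2031.

9 May 2031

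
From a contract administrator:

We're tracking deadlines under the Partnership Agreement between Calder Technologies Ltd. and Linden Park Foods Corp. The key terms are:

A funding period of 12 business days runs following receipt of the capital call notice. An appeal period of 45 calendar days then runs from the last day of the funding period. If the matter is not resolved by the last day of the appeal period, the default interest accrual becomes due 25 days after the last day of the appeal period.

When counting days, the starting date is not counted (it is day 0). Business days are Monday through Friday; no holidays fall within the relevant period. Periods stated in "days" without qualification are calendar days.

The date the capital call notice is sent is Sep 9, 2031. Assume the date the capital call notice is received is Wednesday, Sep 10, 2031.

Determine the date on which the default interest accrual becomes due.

The last day of the funding period: counting 12 business days from Wednesday, Sep 10, 2031 (Sep 11, Sep 12, Sep 15, Sep 16, …, Sep 24, Sep 25, Sep 26, skipping weekends) reaches Friday, Sep 26, 2031.
The last day of the appeal period: 45 calendar days after Sep 26, 2031 is Nov 10, 2031.
The date on which the default interest accrual becomes due: Nov 10, 2031 + 25 days = Dec 5, 2031.

Dec 5, 2031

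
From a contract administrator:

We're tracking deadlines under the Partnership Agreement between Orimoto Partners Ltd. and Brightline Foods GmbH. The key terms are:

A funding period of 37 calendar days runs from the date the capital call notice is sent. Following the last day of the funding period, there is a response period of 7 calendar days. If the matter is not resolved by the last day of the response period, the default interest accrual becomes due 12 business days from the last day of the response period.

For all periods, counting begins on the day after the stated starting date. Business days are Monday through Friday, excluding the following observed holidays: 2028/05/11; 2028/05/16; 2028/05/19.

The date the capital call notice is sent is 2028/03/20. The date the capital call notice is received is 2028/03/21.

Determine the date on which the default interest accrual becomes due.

The last day of the funding period: 2028/03/20 + 37 days = 2028/04/26.
The last day of the response period: 2028/04/26 + 7 days = 2028/05/03.
The date on which the default interest accrual becomes due: 12 business days after Wednesday, 2028/05/03, skipping weekends and the listed holidays on May 11, May 16, May 19 — May 4, May 5, May 8, May 9, …, May 22, May 23, May 24 — lands on Wednesday, 2028/05/24.

2028/05/24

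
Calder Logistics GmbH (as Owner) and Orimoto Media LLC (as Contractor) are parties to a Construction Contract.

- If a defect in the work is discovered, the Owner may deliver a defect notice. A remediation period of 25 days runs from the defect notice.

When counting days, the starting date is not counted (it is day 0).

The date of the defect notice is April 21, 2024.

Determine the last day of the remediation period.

The last day of the remediation period: 25 calendar days after April 21, 2024 is May 16, 2024.

May 16, 2024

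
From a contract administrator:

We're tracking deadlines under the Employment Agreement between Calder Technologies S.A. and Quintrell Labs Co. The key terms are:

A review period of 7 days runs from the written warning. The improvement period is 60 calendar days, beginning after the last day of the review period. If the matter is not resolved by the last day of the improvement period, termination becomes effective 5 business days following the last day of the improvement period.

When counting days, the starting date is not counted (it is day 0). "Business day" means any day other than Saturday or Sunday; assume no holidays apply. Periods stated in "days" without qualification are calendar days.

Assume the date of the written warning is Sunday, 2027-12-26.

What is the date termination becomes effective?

Adding 7 calendar days to 2027-12-26 gives 2028-01-02, which is the last day of the review period.
Adding 60 calendar days to 2028-01-02 gives 2028-03-02, which is the last day of the improvement period.
From Thursday, 2028-03-02, 5 business days (Mar 3, Mar 6, Mar 7, Mar 8, Mar 9, skipping weekends) brings us to Thursday, 2028-03-09, which is the date termination becomes effective.

2028-03-09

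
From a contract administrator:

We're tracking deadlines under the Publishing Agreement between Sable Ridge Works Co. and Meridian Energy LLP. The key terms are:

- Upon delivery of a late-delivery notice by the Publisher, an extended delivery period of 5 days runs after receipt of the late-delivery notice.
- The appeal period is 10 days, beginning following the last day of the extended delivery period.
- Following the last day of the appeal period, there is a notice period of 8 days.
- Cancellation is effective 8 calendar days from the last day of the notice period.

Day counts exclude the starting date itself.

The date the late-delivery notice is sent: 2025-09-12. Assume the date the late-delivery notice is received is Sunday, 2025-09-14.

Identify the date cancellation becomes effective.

The last day of the extended delivery period: 5 calendar days after 2025-09-14 is 2025-09-19.
Adding 10 calendar days to 2025-09-19 gives 2025-09-29, which is the last day of the appeal period.
Adding 8 calendar days to 2025-09-29 gives 2025-10-07, which is the last day of the notice period.
The date cancellation becomes effective: 8 calendar days after 2025-10-07 is 2025-10-15.

2025-10-15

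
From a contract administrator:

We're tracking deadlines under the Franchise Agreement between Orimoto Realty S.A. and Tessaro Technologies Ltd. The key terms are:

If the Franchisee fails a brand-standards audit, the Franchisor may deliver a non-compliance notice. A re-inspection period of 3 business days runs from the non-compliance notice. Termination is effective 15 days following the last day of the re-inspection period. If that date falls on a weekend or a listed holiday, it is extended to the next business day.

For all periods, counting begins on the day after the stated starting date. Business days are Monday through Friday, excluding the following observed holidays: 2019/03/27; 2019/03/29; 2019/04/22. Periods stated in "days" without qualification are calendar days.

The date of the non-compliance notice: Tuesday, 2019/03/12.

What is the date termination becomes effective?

2019/04/01

The last day of the re-inspection period: counting 3 business days from Tuesday, 2019/03/12 (Mar 13, Mar 14, Mar 15, skipping weekends) reaches Friday, 2019/03/15.
Adding 15 calendar days to 2019/03/15 gives 2019/03/30, which is the date termination becomes effective. That falls on a Saturday, so it rolls to the next business day, Monday, 2019/04/01.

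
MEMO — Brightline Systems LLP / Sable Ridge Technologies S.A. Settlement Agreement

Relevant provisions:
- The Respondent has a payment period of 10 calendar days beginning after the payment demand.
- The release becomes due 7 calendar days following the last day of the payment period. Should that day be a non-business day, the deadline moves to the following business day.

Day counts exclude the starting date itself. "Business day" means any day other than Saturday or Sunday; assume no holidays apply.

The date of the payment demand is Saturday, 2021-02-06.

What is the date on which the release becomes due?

The last day of the payment period: 10 calendar days after 2021-02-06 is 2021-02-16.
The date on which the release becomes due: 2021-02-16 + 7 days = 2021-02-23. 2021-02-23 is a Tuesday, so no roll-forward applies.

2021-02-23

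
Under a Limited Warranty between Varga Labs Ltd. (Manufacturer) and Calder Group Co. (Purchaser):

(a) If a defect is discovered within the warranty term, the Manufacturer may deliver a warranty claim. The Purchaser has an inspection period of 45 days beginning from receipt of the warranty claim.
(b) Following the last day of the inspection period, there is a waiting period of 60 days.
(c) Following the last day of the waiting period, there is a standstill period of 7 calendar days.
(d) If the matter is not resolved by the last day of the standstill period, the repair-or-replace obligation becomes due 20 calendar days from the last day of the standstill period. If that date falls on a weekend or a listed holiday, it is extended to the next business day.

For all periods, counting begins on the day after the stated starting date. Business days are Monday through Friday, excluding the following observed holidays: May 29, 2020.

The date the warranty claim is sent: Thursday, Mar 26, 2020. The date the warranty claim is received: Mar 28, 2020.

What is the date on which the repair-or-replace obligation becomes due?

The last day of the inspection period: Mar 28, 2020 + 45 days = May 12, 2020.
The last day of the waiting period: May 12, 2020 + 60 days = Jul 11, 2020.
The last day of the standstill period: Jul 11, 2020 + 7 days = Jul 18, 2020.
Adding 20 calendar days to Jul 18, 2020 gives Aug 7, 2020, which is the date on which the repair-or-replace obligation becomes due. Aug 7, 2020 is a Friday and is not a listed holiday, so no roll-forward applies.

Aug 7, 2020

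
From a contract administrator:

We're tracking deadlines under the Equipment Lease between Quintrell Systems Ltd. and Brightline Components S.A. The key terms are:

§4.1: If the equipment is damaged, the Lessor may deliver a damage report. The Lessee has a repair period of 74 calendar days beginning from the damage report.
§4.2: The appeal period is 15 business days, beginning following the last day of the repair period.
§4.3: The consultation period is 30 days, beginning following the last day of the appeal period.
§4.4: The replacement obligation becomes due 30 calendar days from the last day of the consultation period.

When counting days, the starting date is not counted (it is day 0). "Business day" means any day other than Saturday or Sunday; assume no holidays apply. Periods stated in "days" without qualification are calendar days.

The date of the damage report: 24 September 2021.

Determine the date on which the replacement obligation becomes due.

26 February 2022

Adding 74 calendar days to 24 September 2021 gives 7 December 2021, which is the last day of the repair period.
The last day of the appeal period: counting 15 business days from Tuesday, 7 December 2021 (Dec 8, Dec 9, Dec 10, Dec 13, …, Dec 24, Dec 27, Dec 28, skipping weekends) reaches Tuesday, 28 December 2021.
The last day of the consultation period: 28 December 2021 + 30 days = 27 January 2022.
The date on which the replacement obligation becomes due: 27 January 2022 + 30 days = 26 February 2022.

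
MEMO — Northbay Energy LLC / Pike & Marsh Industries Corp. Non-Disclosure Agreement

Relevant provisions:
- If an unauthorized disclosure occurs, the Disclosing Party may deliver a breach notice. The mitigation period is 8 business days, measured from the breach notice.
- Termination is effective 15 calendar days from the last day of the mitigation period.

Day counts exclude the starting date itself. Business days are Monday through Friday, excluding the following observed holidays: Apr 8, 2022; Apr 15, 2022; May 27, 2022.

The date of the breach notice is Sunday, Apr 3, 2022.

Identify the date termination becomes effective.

Apr 29, 2022

The last day of the mitigation period: 8 business days after Sunday, Apr 3, 2022, skipping weekends and the listed holiday on Apr 8 — Apr 4, Apr 5, Apr 6, Apr 7, Apr 11, Apr 12, Apr 13, Apr 14 — lands on Thursday, Apr 14, 2022.
Adding 15 calendar days to Apr 14, 2022 gives Apr 29, 2022, which is the date termination becomes effective.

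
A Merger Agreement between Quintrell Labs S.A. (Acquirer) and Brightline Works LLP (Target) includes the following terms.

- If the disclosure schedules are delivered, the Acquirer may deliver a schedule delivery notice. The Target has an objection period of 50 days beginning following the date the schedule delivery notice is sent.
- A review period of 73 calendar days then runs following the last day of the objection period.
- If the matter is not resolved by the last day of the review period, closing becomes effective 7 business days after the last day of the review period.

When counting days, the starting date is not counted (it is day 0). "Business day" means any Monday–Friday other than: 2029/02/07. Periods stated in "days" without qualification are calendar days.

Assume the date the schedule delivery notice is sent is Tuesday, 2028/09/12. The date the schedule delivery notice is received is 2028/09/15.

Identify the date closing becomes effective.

The last day of the objection period: 2028/09/12 + 50 days = 2028/11/01.
Adding 73 calendar days to 2028/11/01 gives 2029/01/13, which is the last day of the review period.
The date closing becomes effective: 7 business days after Saturday, 2029/01/13, skipping weekends — Jan 15, Jan 16, Jan 17, Jan 18, Jan 19, Jan 22, Jan 23 — lands on Tuesday, 2029/01/23.

2029/01/23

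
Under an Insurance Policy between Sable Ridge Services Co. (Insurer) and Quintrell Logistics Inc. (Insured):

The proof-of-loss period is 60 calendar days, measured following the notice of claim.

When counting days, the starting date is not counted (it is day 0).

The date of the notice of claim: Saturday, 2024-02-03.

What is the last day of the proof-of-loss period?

The last day of the proof-of-loss period: 2024-02-03 + 60 days = 2024-04-03.

2024-04-03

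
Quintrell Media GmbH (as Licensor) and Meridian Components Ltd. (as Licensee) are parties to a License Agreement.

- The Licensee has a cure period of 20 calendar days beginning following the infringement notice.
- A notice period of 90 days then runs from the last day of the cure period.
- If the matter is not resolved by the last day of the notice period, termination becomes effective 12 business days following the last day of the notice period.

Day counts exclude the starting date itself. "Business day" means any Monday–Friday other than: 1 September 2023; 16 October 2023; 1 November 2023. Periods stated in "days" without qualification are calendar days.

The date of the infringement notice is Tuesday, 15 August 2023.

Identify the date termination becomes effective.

Adding 20 calendar days to 15 August 2023 gives 4 September 2023, which is the last day of the cure period.
The last day of the notice period: 4 September 2023 + 90 days = 3 December 2023.
The date termination becomes effective: 12 business days after Sunday, 3 December 2023, skipping weekends — Dec 4, Dec 5, Dec 6, Dec 7, …, Dec 15, Dec 18, Dec 19 — lands on Tuesday, 19 December 2023.

19 December 2023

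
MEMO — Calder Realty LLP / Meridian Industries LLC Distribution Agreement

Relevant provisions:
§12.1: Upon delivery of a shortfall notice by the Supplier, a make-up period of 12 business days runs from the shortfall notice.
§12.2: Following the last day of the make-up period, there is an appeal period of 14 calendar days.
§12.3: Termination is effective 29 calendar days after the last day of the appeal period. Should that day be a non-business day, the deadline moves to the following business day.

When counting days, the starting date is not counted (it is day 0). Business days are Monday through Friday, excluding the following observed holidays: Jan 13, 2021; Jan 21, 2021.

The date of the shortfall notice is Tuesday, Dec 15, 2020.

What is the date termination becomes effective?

The last day of the make-up period: 12 business days after Tuesday, Dec 15, 2020, skipping weekends — Dec 16, Dec 17, Dec 18, Dec 21, …, Dec 29, Dec 30, Dec 31 — lands on Thursday, Dec 31, 2020.
The last day of the appeal period: Dec 31, 2020 + 14 days = Jan 14, 2021.
The date termination becomes effective: Jan 14, 2021 + 29 days = Feb 12, 2021. Feb 12, 2021 is a Friday and is not a listed holiday, so no roll-forward applies.

Feb 12, 2021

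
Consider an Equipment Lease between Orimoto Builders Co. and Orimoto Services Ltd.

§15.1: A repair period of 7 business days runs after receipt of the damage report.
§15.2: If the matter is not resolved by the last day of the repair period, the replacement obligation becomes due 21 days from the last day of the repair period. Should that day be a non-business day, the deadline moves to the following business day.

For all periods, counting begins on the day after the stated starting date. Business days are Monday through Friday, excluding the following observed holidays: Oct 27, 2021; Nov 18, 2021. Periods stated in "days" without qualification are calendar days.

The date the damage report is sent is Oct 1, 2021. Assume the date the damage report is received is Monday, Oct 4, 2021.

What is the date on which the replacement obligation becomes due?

Nov 3, 2021

From Monday, Oct 4, 2021, 7 business days (Oct 5, Oct 6, Oct 7, Oct 8, Oct 11, Oct 12, Oct 13, skipping weekends) brings us to Wednesday, Oct 13, 2021, which is the last day of the repair period.
Adding 21 calendar days to Oct 13, 2021 gives Nov 3, 2021, which is the date on which the replacement obligation becomes due. Nov 3, 2021 is a Wednesday and is not a listed holiday, so no roll-forward applies.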